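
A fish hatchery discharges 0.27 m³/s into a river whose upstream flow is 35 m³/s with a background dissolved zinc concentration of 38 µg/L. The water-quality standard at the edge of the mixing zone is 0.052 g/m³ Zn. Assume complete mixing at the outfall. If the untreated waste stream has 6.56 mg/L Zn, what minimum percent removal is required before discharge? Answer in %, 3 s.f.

71.5 %

38 µg/L = 0.038 mg/L.
Mass balance: 0.052·35.27 = 0.27·Cₑ + 35·0.038.
Cₑ = (1.834 − 1.33) / 0.27 = 1.867 mg/L.
Required removal = 1 − 1.867/6.56 = 71.54 %.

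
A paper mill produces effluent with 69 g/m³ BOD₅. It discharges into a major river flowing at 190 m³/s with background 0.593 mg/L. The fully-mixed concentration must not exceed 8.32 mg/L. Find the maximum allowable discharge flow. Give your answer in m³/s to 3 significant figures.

Mass balance at complete mixing: C_std·(Q_w + Q_r) = Q_w·C_e + Q_r·C_b.
Rearranging, Q_w = Q_r·(C_std − C_b)/(C_e − C_std) = 190·(8.32 − 0.593) / (69 − 8.32) = 24.19 m³/s.

24.2 m³/s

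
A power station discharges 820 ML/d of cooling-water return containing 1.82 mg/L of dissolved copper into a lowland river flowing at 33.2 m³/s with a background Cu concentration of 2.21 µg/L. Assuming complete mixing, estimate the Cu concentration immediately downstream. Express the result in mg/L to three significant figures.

0.406 mg/L

820 ML/d = 9.491 m³/s.
2.21 µg/L = 0.00221 mg/L.
Conservation of mass across the mixing zone: C = (9.491·1.82 + 33.2·0.00221) / (9.491 + 33.2) = 17.35/42.69 = 0.4063 mg/L.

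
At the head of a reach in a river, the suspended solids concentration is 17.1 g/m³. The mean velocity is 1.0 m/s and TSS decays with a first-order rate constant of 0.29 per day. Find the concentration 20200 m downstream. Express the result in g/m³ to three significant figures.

Travel time t = 20200 m / 1.0 m/s = 2.02e+04/1.0 = 2.02e+04 s = 0.2338 d.
First-order decay: C = 17.1·exp(−0.29·0.2338) = 17.1·0.9344 = 15.98 g/m³.

16.0 g/m³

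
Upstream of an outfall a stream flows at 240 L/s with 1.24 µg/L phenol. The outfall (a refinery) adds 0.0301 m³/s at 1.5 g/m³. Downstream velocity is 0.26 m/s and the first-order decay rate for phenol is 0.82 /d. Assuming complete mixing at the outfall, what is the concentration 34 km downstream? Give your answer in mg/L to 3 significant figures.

0.0486 mg/L

240 L/s = 0.24 m³/s.
1.24 µg/L = 0.00124 mg/L.
After complete mixing, C₀ = (0.0301·1.5 + 0.24·0.00124) / 0.2701 = 0.1683 mg/L.
Travel time t = 3.4e+04 m / 0.26 m/s = 1.308e+05 s = 1.514 d.
C = 0.1683·exp(−0.82·1.514) = 0.1683·0.2891 = 0.04864 mg/L.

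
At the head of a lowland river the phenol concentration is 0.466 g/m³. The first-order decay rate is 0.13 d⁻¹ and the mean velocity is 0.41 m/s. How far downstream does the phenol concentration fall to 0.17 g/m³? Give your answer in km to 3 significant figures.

From C = C₀·e^(−kt), t = ln(C₀/C)/k = ln(0.466/0.17)/0.13 = 1.008/0.13 = 7.757 d.
Distance = v·t = 0.41 m/s × 6.702e+05 s = 2.748e+05 m = 274.8 km.

275 km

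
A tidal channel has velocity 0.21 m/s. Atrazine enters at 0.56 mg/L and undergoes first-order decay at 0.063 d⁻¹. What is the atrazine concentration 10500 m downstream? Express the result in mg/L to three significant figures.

0.540 mg/L

Travel time t = 10500 m / 0.21 m/s = 1.05e+04/0.21 = 5e+04 s = 0.5787 d.
First-order decay: C = 0.56·exp(−0.063·0.5787) = 0.56·0.9642 = 0.54 mg/L.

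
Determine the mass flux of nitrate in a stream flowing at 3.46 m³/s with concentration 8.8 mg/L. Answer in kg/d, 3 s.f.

Mass flux = Q·C = 3.46 m³/s × 8.8 g/m³ = 30.45 g/s.
= 30.45 g/s × 86.4 = 2631 kg/d.

2630 kg/d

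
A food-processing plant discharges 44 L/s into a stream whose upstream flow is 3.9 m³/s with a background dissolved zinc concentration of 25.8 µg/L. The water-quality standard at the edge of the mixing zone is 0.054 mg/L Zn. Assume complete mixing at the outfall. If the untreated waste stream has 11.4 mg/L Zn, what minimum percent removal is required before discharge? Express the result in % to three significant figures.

77.6 %

44 L/s = 0.044 m³/s.
25.8 µg/L = 0.0258 mg/L.
Mass balance: 0.054·3.944 = 0.044·Cₑ + 3.9·0.0258.
Cₑ = (0.213 − 0.1006) / 0.044 = 2.554 mg/L.
Required removal = 1 − 2.554/11.4 = 77.6 %.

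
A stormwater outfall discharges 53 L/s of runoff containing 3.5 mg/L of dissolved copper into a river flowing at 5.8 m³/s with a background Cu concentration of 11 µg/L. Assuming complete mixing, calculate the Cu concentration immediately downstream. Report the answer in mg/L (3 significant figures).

53 L/s = 0.053 m³/s.
11 µg/L = 0.011 mg/L.
Flow-weighted mixing gives C = (0.053·3.5 + 5.8·0.011) / (0.053 + 5.8) = 0.2493/5.853 = 0.04259 mg/L.

0.0426 mg/L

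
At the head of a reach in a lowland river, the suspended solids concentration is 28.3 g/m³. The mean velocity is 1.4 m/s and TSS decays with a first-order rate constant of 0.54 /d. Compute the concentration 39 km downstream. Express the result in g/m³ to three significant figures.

Travel time t = 39 km / 1.4 m/s = 3.9e+04/1.4 = 2.786e+04 s = 0.3224 d.
First-order decay: C = 28.3·exp(−0.54·0.3224) = 28.3·0.8402 = 23.78 g/m³.

23.8 g/m³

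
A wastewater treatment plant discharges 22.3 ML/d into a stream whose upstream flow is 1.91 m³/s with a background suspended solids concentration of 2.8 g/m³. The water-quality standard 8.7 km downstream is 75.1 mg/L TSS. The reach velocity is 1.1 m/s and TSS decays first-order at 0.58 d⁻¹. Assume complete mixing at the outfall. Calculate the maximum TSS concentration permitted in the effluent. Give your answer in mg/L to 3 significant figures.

645 mg/L

22.3 ML/d = 0.2581 m³/s.
Travel time to the compliance point: t = 8700/1.1 = 7909 s = 0.09154 d; decay factor exp(−0.58·0.09154) = 0.9483.
So the concentration just after mixing may be at most 75.1/0.9483 = 79.2 mg/L.
Mass balance: 79.2·2.168 = 0.2581·Cₑ + 1.91·2.8.
Cₑ = (171.7 − 5.348) / 0.2581 = 644.5 mg/L.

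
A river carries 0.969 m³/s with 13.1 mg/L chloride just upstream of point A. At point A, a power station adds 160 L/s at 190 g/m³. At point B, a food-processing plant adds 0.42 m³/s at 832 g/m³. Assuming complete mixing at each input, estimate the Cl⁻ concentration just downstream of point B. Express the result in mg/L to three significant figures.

160 L/s = 0.16 m³/s.
After input A: C = (0.969·13.1 + 0.16·190) / 1.129 = 38.17 mg/L.
After input B: C = (1.129·38.17 + 0.42·832) / 1.549 = 253.4 mg/L.

253 mg/L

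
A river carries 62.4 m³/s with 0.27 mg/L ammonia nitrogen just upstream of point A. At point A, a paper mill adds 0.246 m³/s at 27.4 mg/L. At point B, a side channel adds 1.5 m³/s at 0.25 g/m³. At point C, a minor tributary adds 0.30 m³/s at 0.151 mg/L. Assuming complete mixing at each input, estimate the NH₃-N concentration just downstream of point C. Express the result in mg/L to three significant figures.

After input A: C = (62.4·0.27 + 0.246·27.4) / 62.65 = 0.3765 mg/L.
After input B: C = (62.65·0.3765 + 1.5·0.25) / 64.15 = 0.3736 mg/L.
After input C: C = (64.15·0.3736 + 0.3·0.151) / 64.45 = 0.3725 mg/L.

0.373 mg/L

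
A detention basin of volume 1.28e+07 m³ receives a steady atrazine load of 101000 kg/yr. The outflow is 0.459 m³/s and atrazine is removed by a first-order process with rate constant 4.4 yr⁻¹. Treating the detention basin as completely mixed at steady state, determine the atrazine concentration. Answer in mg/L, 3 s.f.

1.43 mg/L

Outflow Q = 0.459 m³/s × 3.156e+07 s/yr = 1.448e+07 m³/yr.
Steady-state CSTR mass balance: W = Q·C + k·V·C, so C = W/(Q + kV).
Q + kV = 1.448e+07 + 4.4·1.28e+07 = 7.08e+07 m³/yr.
C = 101000/7.08e+07 = 0.001426 kg/m³ = 1.426 mg/L.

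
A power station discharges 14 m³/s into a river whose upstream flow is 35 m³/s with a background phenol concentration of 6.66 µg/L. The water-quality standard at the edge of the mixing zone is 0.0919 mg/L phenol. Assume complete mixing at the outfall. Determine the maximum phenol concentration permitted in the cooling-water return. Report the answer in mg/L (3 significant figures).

6.66 µg/L = 0.00666 mg/L.
Mass balance: 0.0919·49 = 14·Cₑ + 35·0.00666.
Cₑ = (4.503 − 0.2331) / 14 = 0.305 mg/L.

0.305 mg/L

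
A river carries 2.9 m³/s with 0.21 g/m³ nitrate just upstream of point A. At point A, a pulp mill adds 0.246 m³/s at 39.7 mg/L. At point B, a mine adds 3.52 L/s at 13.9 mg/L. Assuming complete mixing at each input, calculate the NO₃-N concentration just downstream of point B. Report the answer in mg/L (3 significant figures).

3.31 mg/L

After input A: C = (2.9·0.21 + 0.246·39.7) / 3.146 = 3.298 mg/L.
3.52 L/s = 0.00352 m³/s.
After input B: C = (3.146·3.298 + 0.00352·13.9) / 3.15 = 3.31 mg/L.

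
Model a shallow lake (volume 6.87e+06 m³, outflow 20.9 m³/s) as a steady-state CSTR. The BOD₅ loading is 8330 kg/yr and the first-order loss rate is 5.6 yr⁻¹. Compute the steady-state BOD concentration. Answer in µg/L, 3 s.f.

Outflow Q = 20.9 m³/s × 3.156e+07 s/yr = 6.596e+08 m³/yr.
Steady-state CSTR mass balance: W = Q·C + k·V·C, so C = W/(Q + kV).
Q + kV = 6.596e+08 + 5.6·6.87e+06 = 6.98e+08 m³/yr.
C = 8330/6.98e+08 = 1.193e-05 kg/m³ = 0.01193 mg/L = 11.93 µg/L.

11.9 µg/L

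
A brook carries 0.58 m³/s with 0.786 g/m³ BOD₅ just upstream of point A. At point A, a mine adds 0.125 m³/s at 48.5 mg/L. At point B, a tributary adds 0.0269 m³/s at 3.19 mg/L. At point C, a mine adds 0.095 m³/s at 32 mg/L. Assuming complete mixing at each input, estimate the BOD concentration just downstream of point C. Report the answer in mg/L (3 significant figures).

After input A: C = (0.58·0.786 + 0.125·48.5) / 0.705 = 9.246 mg/L.
After input B: C = (0.705·9.246 + 0.0269·3.19) / 0.7319 = 9.023 mg/L.
After input C: C = (0.7319·9.023 + 0.095·32) / 0.8269 = 11.66 mg/L.

11.7 mg/L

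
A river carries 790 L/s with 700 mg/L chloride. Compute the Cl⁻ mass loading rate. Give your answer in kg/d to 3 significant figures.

47800 kg/d

790 L/s = 0.79 m³/s.
Mass flux = Q·C = 0.79 m³/s × 700 g/m³ = 553 g/s.
= 553 g/s × 86.4 = 4.778e+04 kg/d.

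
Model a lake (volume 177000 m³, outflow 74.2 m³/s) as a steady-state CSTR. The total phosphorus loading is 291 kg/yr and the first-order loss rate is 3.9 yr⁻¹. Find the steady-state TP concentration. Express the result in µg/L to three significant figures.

0.124 µg/L

Outflow Q = 74.2 m³/s × 3.156e+07 s/yr = 2.342e+09 m³/yr.
Steady-state CSTR mass balance: W = Q·C + k·V·C, so C = W/(Q + kV).
Q + kV = 2.342e+09 + 3.9·177000 = 2.342e+09 m³/yr.
C = 291/2.342e+09 = 1.242e-07 kg/m³ = 0.0001242 mg/L = 0.1242 µg/L.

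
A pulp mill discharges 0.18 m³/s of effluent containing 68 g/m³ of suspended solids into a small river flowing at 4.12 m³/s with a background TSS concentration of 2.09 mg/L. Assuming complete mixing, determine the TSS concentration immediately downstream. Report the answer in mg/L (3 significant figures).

Conservation of mass across the mixing zone: C = (0.18·68 + 4.12·2.09) / (0.18 + 4.12) = 20.85/4.3 = 4.849 mg/L.

4.85 mg/L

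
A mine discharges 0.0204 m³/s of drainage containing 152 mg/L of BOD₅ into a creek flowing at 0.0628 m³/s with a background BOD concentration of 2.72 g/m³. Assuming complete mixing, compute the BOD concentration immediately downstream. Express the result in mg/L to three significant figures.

39.3 mg/L

By mass balance at complete mixing, C = (0.0204·152 + 0.0628·2.72) / (0.0204 + 0.0628) = 3.272/0.0832 = 39.32 mg/L.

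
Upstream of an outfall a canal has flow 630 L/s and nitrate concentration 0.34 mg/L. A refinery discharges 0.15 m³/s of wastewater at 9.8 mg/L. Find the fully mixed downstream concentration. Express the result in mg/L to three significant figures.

2.16 mg/L

630 L/s = 0.63 m³/s.
By mass balance at complete mixing, C = (0.15·9.8 + 0.63·0.34) / (0.15 + 0.63) = 1.684/0.78 = 2.159 mg/L.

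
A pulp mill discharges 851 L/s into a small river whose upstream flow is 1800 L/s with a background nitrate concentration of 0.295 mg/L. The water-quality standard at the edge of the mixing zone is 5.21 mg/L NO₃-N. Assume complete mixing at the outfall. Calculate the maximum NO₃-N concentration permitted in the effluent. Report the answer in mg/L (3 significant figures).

15.6 mg/L

851 L/s = 0.851 m³/s.
1800 L/s = 1.8 m³/s.
Mass balance: 5.21·2.651 = 0.851·Cₑ + 1.8·0.295.
Cₑ = (13.81 − 0.531) / 0.851 = 15.61 mg/L.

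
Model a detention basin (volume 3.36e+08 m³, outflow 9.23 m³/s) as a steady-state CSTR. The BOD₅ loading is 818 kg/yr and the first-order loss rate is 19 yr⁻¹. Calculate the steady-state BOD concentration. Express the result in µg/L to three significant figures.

Outflow Q = 9.23 m³/s × 3.156e+07 s/yr = 2.913e+08 m³/yr.
Steady-state CSTR mass balance: W = Q·C + k·V·C, so C = W/(Q + kV).
Q + kV = 2.913e+08 + 19·3.36e+08 = 6.675e+09 m³/yr.
C = 818/6.675e+09 = 1.225e-07 kg/m³ = 0.0001225 mg/L = 0.1225 µg/L.

0.123 µg/L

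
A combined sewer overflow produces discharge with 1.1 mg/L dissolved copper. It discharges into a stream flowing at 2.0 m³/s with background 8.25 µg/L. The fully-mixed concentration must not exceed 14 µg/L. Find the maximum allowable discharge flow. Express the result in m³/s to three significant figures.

8.25 µg/L = 0.00825 mg/L.
14 µg/L = 0.014 mg/L.
Mass balance at complete mixing: C_std·(Q_w + Q_r) = Q_w·C_e + Q_r·C_b.
Rearranging, Q_w = Q_r·(C_std − C_b)/(C_e − C_std) = 2.0·(0.014 − 0.00825) / (1.1 − 0.014) = 0.01059 m³/s.

0.0106 m³/s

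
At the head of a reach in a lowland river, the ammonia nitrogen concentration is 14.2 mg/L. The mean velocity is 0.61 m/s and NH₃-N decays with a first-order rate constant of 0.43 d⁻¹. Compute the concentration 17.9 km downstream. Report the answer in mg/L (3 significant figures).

12.3 mg/L

Travel time t = 17.9 km / 0.61 m/s = 1.79e+04/0.61 = 2.934e+04 s = 0.3396 d.
First-order decay: C = 14.2·exp(−0.43·0.3396) = 14.2·0.8641 = 12.27 mg/L.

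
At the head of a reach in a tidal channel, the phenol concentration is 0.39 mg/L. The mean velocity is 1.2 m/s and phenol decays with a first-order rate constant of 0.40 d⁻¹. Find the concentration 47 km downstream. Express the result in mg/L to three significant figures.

0.325 mg/L

Travel time t = 47 km / 1.2 m/s = 4.7e+04/1.2 = 3.917e+04 s = 0.4533 d.
First-order decay: C = 0.39·exp(−0.40·0.4533) = 0.39·0.8342 = 0.3253 mg/L.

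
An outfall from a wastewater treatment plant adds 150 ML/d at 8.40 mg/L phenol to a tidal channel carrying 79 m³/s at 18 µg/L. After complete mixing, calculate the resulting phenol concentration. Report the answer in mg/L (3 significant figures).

150 ML/d = 1.736 m³/s.
18 µg/L = 0.018 mg/L.
By mass balance at complete mixing, C = (1.736·8.4 + 79·0.018) / (1.736 + 79) = 16.01/80.74 = 0.1982 mg/L.

0.198 mg/L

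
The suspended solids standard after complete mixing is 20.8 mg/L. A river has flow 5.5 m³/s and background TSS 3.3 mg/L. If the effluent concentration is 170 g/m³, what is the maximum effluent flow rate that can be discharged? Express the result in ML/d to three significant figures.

Mass balance at complete mixing: C_std·(Q_w + Q_r) = Q_w·C_e + Q_r·C_b.
Rearranging, Q_w = Q_r·(C_std − C_b)/(C_e − C_std) = 5.5·(20.8 − 3.3) / (170 − 20.8) = 0.6451 m³/s.
= 55.74 ML/d.

55.7 ML/d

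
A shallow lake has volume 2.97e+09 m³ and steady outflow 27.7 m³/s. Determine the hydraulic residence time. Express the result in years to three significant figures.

Q = 27.7 m³/s × 3.156e+07 s/yr = 8.741e+08 m³/yr.
Hydraulic residence time τ = V/Q = 2.97e+09/8.741e+08 = 3.398 yr.

3.40 yr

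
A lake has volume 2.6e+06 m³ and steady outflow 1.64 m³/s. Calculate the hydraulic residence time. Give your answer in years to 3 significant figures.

Q = 1.64 m³/s × 3.156e+07 s/yr = 5.175e+07 m³/yr.
Hydraulic residence time τ = V/Q = 2.6e+06/5.175e+07 = 0.05024 yr.

0.0502 yr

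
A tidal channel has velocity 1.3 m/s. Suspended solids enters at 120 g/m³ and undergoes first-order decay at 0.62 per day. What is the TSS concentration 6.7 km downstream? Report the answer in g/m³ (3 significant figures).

116 g/m³

Travel time t = 6.7 km / 1.3 m/s = 6700/1.3 = 5154 s = 0.05965 d.
First-order decay: C = 120·exp(−0.62·0.05965) = 120·0.9637 = 115.6 g/m³.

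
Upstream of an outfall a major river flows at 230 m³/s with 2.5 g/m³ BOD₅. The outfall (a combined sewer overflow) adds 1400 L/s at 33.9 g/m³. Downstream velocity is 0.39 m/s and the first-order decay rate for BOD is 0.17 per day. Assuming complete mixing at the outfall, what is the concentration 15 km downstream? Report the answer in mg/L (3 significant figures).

2.49 mg/L

1400 L/s = 1.4 m³/s.
After complete mixing, C₀ = (1.4·33.9 + 230·2.5) / 231.4 = 2.69 mg/L.
Travel time t = 1.5e+04 m / 0.39 m/s = 3.846e+04 s = 0.4452 d.
C = 2.69·exp(−0.17·0.4452) = 2.69·0.9271 = 2.494 mg/L.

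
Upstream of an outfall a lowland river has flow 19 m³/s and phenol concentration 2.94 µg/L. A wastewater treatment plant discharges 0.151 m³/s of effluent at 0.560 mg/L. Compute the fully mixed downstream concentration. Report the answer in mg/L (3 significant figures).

2.94 µg/L = 0.00294 mg/L.
Flow-weighted mixing gives C = (0.151·0.56 + 19·0.00294) / (0.151 + 19) = 0.1404/19.15 = 0.007332 mg/L.

0.00733 mg/L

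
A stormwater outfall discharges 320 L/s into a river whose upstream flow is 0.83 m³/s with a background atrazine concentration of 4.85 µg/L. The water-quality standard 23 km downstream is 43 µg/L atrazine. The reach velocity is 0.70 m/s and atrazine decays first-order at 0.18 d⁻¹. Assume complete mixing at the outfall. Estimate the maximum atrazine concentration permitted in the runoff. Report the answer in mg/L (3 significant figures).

320 L/s = 0.32 m³/s.
4.85 µg/L = 0.00485 mg/L.
43 µg/L = 0.043 mg/L.
Travel time to the compliance point: t = 2.3e+04/0.70 = 3.286e+04 s = 0.3803 d; decay factor exp(−0.18·0.3803) = 0.9338.
So the concentration just after mixing may be at most 0.043/0.9338 = 0.04605 mg/L.
Mass balance: 0.04605·1.15 = 0.32·Cₑ + 0.83·0.00485.
Cₑ = (0.05295 − 0.004025) / 0.32 = 0.1529 mg/L.

0.153 mg/L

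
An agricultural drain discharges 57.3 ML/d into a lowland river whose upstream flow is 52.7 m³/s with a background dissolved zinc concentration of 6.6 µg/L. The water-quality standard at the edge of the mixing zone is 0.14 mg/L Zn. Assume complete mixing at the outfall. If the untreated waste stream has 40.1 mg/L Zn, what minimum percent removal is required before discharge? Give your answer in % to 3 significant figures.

57.3 ML/d = 0.6632 m³/s.
6.6 µg/L = 0.0066 mg/L.
Mass balance: 0.14·53.36 = 0.6632·Cₑ + 52.7·0.0066.
Cₑ = (7.471 − 0.3478) / 0.6632 = 10.74 mg/L.
Required removal = 1 − 10.74/40.1 = 73.22 %.

73.2 %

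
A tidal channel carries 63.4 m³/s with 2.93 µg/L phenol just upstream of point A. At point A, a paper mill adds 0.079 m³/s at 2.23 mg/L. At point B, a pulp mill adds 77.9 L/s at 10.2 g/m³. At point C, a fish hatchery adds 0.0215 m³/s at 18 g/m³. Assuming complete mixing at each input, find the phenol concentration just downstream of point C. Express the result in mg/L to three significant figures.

2.93 µg/L = 0.00293 mg/L.
After input A: C = (63.4·0.00293 + 0.079·2.23) / 63.48 = 0.005702 mg/L.
77.9 L/s = 0.0779 m³/s.
After input B: C = (63.48·0.005702 + 0.0779·10.2) / 63.56 = 0.0182 mg/L.
After input C: C = (63.56·0.0182 + 0.0215·18) / 63.58 = 0.02428 mg/L.

0.0243 mg/L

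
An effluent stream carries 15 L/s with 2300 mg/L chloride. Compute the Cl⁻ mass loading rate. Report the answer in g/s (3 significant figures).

34.5 g/s

15 L/s = 0.015 m³/s.
Mass flux = Q·C = 0.015 m³/s × 2300 g/m³ = 34.5 g/s.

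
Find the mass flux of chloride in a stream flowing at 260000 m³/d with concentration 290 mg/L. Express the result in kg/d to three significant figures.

75400 kg/d

260000 m³/d = 3.009 m³/s.
Mass flux = Q·C = 3.009 m³/s × 290 g/m³ = 872.7 g/s.
= 872.7 g/s × 86.4 = 7.54e+04 kg/d.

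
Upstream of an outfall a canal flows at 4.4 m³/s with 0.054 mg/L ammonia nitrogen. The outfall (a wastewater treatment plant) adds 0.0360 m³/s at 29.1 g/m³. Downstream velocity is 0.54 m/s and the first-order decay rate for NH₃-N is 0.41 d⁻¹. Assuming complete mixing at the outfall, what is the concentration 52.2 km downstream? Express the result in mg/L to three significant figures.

0.183 mg/L

After complete mixing, C₀ = (0.036·29.1 + 4.4·0.054) / 4.436 = 0.2897 mg/L.
Travel time t = 5.22e+04 m / 0.54 m/s = 9.667e+04 s = 1.119 d.
C = 0.2897·exp(−0.41·1.119) = 0.2897·0.6321 = 0.1831 mg/L.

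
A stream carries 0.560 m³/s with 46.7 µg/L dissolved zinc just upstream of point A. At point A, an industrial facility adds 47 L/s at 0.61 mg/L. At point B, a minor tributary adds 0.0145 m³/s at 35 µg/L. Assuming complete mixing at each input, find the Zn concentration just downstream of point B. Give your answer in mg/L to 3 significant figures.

46.7 µg/L = 0.0467 mg/L.
47 L/s = 0.047 m³/s.
After input A: C = (0.56·0.0467 + 0.047·0.61) / 0.607 = 0.09032 mg/L.
35 µg/L = 0.035 mg/L.
After input B: C = (0.607·0.09032 + 0.0145·0.035) / 0.6215 = 0.08903 mg/L.

0.0890 mg/L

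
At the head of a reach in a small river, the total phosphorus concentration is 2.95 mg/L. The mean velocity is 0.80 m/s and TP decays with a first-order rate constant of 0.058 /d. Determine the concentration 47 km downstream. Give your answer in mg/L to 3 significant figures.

Travel time t = 47 km / 0.80 m/s = 4.7e+04/0.80 = 5.875e+04 s = 0.68 d.
First-order decay: C = 2.95·exp(−0.058·0.68) = 2.95·0.9613 = 2.836 mg/L.

2.84 mg/L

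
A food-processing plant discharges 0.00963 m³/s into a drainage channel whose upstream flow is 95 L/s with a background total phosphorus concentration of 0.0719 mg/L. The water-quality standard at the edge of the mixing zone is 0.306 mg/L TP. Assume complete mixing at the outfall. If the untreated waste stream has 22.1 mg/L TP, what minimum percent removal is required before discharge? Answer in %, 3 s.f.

95 L/s = 0.095 m³/s.
Mass balance: 0.306·0.1046 = 0.00963·Cₑ + 0.095·0.0719.
Cₑ = (0.03202 − 0.006831) / 0.00963 = 2.615 mg/L.
Required removal = 1 − 2.615/22.1 = 88.17 %.

88.2 %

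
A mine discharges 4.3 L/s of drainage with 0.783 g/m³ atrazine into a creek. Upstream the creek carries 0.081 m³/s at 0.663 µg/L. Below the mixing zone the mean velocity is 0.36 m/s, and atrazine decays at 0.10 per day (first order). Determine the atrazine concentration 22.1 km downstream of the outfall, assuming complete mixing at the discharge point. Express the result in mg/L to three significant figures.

0.0374 mg/L

4.3 L/s = 0.0043 m³/s.
0.663 µg/L = 0.000663 mg/L.
After complete mixing, C₀ = (0.0043·0.783 + 0.081·0.000663) / 0.0853 = 0.0401 mg/L.
Travel time t = 2.21e+04 m / 0.36 m/s = 6.139e+04 s = 0.7105 d.
C = 0.0401·exp(−0.10·0.7105) = 0.0401·0.9314 = 0.03735 mg/L.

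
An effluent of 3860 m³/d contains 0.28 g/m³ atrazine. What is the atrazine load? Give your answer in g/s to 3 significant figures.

3860 m³/d = 0.04468 m³/s.
Mass flux = Q·C = 0.04468 m³/s × 0.28 g/m³ = 0.01251 g/s.

0.0125 g/s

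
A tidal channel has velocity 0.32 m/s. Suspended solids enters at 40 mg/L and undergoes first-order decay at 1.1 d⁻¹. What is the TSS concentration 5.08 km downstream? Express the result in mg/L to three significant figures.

32.7 mg/L

Travel time t = 5.08 km / 0.32 m/s = 5080/0.32 = 1.588e+04 s = 0.1837 d.
First-order decay: C = 40·exp(−1.1·0.1837) = 40·0.817 = 32.68 mg/L.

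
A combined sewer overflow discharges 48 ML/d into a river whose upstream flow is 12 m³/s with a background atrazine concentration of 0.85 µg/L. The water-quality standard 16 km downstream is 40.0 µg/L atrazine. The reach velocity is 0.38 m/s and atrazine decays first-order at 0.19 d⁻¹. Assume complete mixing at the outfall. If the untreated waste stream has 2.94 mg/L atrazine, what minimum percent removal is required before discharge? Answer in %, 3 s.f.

66.9 %

48 ML/d = 0.5556 m³/s.
0.85 µg/L = 0.00085 mg/L.
40.0 µg/L = 0.04 mg/L.
Travel time to the compliance point: t = 1.6e+04/0.38 = 4.211e+04 s = 0.4873 d; decay factor exp(−0.19·0.4873) = 0.9116.
So the concentration just after mixing may be at most 0.04/0.9116 = 0.04388 mg/L.
Mass balance: 0.04388·12.56 = 0.5556·Cₑ + 12·0.00085.
Cₑ = (0.5509 − 0.0102) / 0.5556 = 0.9733 mg/L.
Required removal = 1 − 0.9733/2.94 = 66.89 %.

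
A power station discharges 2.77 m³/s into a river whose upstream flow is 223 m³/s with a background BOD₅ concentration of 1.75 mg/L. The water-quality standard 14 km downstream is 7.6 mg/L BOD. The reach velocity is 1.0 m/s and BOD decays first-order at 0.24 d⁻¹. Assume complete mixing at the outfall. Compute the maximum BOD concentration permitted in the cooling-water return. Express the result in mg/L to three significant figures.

Travel time to the compliance point: t = 1.4e+04/1.0 = 1.4e+04 s = 0.162 d; decay factor exp(−0.24·0.162) = 0.9619.
So the concentration just after mixing may be at most 7.6/0.9619 = 7.901 mg/L.
Mass balance: 7.901·225.8 = 2.77·Cₑ + 223·1.75.
Cₑ = (1784 − 390.2) / 2.77 = 503.1 mg/L.

503 mg/L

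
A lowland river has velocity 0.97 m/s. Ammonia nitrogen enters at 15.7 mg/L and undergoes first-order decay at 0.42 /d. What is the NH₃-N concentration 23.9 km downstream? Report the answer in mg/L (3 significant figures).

Travel time t = 23.9 km / 0.97 m/s = 2.39e+04/0.97 = 2.464e+04 s = 0.2852 d.
First-order decay: C = 15.7·exp(−0.42·0.2852) = 15.7·0.8871 = 13.93 mg/L.

13.9 mg/L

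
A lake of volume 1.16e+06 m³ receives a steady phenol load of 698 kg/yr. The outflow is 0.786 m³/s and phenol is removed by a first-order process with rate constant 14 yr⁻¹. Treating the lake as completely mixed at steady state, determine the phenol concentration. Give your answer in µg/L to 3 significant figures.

Outflow Q = 0.786 m³/s × 3.156e+07 s/yr = 2.48e+07 m³/yr.
Steady-state CSTR mass balance: W = Q·C + k·V·C, so C = W/(Q + kV).
Q + kV = 2.48e+07 + 14·1.16e+06 = 4.104e+07 m³/yr.
C = 698/4.104e+07 = 1.701e-05 kg/m³ = 0.01701 mg/L = 17.01 µg/L.

17.0 µg/L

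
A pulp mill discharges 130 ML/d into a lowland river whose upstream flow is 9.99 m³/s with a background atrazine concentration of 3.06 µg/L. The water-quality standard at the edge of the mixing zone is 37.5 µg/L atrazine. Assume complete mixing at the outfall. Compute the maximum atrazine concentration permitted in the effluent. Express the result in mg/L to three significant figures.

0.266 mg/L

130 ML/d = 1.505 m³/s.
3.06 µg/L = 0.00306 mg/L.
37.5 µg/L = 0.0375 mg/L.
Mass balance: 0.0375·11.49 = 1.505·Cₑ + 9.99·0.00306.
Cₑ = (0.431 − 0.03057) / 1.505 = 0.2662 mg/L.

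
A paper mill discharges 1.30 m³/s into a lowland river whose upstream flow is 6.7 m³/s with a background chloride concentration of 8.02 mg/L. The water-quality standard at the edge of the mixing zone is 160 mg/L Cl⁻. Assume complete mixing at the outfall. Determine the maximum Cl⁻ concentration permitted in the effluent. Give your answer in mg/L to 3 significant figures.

Mass balance: 160·8 = 1.3·Cₑ + 6.7·8.02.
Cₑ = (1280 − 53.73) / 1.3 = 943.3 mg/L.

943 mg/L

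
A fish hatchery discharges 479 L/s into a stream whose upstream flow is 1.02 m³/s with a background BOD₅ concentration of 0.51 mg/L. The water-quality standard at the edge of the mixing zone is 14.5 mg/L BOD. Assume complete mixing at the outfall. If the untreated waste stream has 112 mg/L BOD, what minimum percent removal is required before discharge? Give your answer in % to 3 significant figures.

60.5 %

479 L/s = 0.479 m³/s.
Mass balance: 14.5·1.499 = 0.479·Cₑ + 1.02·0.51.
Cₑ = (21.74 − 0.5202) / 0.479 = 44.29 mg/L.
Required removal = 1 − 44.29/112 = 60.45 %.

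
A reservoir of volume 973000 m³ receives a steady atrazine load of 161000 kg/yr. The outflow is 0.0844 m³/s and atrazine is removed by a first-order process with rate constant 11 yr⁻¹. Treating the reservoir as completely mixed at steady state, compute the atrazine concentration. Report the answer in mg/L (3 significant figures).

12.0 mg/L

Outflow Q = 0.0844 m³/s × 3.156e+07 s/yr = 2.663e+06 m³/yr.
Steady-state CSTR mass balance: W = Q·C + k·V·C, so C = W/(Q + kV).
Q + kV = 2.663e+06 + 11·973000 = 1.337e+07 m³/yr.
C = 161000/1.337e+07 = 0.01205 kg/m³ = 12.05 mg/L.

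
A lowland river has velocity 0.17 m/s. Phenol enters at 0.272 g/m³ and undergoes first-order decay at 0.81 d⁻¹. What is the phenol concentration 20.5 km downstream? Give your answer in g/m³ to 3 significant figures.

Travel time t = 20.5 km / 0.17 m/s = 2.05e+04/0.17 = 1.206e+05 s = 1.396 d.
First-order decay: C = 0.272·exp(−0.81·1.396) = 0.272·0.3229 = 0.08782 g/m³.

0.0878 g/m³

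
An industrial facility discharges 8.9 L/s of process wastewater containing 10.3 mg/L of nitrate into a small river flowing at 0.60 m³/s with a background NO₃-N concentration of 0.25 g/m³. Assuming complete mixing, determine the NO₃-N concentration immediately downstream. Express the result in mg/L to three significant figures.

0.397 mg/L

8.9 L/s = 0.0089 m³/s.
Flow-weighted mixing gives C = (0.0089·10.3 + 0.6·0.25) / (0.0089 + 0.6) = 0.2417/0.6089 = 0.3969 mg/L.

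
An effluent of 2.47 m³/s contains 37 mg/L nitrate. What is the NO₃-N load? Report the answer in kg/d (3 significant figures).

Mass flux = Q·C = 2.47 m³/s × 37 g/m³ = 91.39 g/s.
= 91.39 g/s × 86.4 = 7896 kg/d.

7900 kg/d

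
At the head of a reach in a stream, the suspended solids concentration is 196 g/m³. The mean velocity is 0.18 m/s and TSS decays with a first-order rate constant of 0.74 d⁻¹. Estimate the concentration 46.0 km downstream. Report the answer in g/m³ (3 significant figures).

22.0 g/m³

Travel time t = 46.0 km / 0.18 m/s = 4.6e+04/0.18 = 2.556e+05 s = 2.958 d.
First-order decay: C = 196·exp(−0.74·2.958) = 196·0.1121 = 21.96 g/m³.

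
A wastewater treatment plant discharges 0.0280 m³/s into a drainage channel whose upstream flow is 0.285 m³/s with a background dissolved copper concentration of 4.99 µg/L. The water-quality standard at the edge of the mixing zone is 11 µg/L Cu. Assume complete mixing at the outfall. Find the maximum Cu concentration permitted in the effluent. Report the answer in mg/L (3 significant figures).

0.0722 mg/L

4.99 µg/L = 0.00499 mg/L.
11 µg/L = 0.011 mg/L.
Mass balance: 0.011·0.313 = 0.028·Cₑ + 0.285·0.00499.
Cₑ = (0.003443 − 0.001422) / 0.028 = 0.07217 mg/L.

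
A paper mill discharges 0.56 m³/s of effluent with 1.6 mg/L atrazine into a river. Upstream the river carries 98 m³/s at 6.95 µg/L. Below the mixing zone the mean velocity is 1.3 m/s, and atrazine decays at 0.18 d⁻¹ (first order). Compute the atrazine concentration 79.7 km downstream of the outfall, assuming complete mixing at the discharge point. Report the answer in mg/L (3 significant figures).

0.0141 mg/L

6.95 µg/L = 0.00695 mg/L.
After complete mixing, C₀ = (0.56·1.6 + 98·0.00695) / 98.56 = 0.016 mg/L.
Travel time t = 7.97e+04 m / 1.3 m/s = 6.131e+04 s = 0.7096 d.
C = 0.016·exp(−0.18·0.7096) = 0.016·0.8801 = 0.01408 mg/L.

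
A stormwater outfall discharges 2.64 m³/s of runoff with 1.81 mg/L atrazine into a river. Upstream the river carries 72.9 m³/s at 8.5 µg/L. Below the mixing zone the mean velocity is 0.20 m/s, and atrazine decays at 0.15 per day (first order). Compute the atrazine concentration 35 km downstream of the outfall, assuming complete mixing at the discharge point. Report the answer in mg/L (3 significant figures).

8.5 µg/L = 0.0085 mg/L.
After complete mixing, C₀ = (2.64·1.81 + 72.9·0.0085) / 75.54 = 0.07146 mg/L.
Travel time t = 3.5e+04 m / 0.20 m/s = 1.75e+05 s = 2.025 d.
C = 0.07146·exp(−0.15·2.025) = 0.07146·0.738 = 0.05274 mg/L.

0.0527 mg/L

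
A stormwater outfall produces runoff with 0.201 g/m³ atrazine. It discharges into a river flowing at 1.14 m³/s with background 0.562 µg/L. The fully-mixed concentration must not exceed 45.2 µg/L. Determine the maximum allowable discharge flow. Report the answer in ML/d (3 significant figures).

28.2 ML/d

0.562 µg/L = 0.000562 mg/L.
45.2 µg/L = 0.0452 mg/L.
Mass balance at complete mixing: C_std·(Q_w + Q_r) = Q_w·C_e + Q_r·C_b.
Rearranging, Q_w = Q_r·(C_std − C_b)/(C_e − C_std) = 1.14·(0.0452 − 0.000562) / (0.201 − 0.0452) = 0.3266 m³/s.
= 28.22 ML/d.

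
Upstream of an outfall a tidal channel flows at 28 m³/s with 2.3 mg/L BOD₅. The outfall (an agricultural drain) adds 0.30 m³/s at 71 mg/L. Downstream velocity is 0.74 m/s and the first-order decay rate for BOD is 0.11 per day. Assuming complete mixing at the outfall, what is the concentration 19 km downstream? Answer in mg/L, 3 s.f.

After complete mixing, C₀ = (0.3·71 + 28·2.3) / 28.3 = 3.028 mg/L.
Travel time t = 1.9e+04 m / 0.74 m/s = 2.568e+04 s = 0.2972 d.
C = 3.028·exp(−0.11·0.2972) = 3.028·0.9678 = 2.931 mg/L.

2.93 mg/L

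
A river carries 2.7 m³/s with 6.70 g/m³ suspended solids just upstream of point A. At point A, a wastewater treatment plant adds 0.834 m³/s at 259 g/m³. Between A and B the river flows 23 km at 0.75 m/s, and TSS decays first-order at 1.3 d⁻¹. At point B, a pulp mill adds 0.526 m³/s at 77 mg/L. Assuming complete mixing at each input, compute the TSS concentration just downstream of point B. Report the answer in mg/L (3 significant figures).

After input A: C = (2.7·6.7 + 0.834·259) / 3.534 = 66.24 mg/L.
Over the 23 km reach to input B (t = 3.067e+04 s = 0.3549 d), decay gives C = 66.24·exp(−1.3·0.3549) = 41.76 mg/L.
After input B: C = (3.534·41.76 + 0.526·77) / 4.06 = 46.32 mg/L.

46.3 mg/L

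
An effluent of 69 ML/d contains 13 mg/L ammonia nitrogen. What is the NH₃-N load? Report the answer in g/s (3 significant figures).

69 ML/d = 0.7986 m³/s.
Mass flux = Q·C = 0.7986 m³/s × 13 g/m³ = 10.38 g/s.

10.4 g/s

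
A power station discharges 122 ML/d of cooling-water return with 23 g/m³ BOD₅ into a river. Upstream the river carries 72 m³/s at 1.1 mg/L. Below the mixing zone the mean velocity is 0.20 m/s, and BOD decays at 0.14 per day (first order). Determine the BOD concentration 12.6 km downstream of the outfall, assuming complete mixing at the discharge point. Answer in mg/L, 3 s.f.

1.37 mg/L

122 ML/d = 1.412 m³/s.
After complete mixing, C₀ = (1.412·23 + 72·1.1) / 73.41 = 1.521 mg/L.
Travel time t = 1.26e+04 m / 0.20 m/s = 6.3e+04 s = 0.7292 d.
C = 1.521·exp(−0.14·0.7292) = 1.521·0.903 = 1.374 mg/L.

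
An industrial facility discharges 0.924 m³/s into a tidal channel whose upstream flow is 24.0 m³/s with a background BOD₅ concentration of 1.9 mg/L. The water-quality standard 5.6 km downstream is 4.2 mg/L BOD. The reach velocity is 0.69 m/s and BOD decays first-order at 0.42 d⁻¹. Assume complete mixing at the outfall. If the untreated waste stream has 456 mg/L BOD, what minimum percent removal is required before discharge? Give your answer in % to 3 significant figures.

Travel time to the compliance point: t = 5600/0.69 = 8116 s = 0.09393 d; decay factor exp(−0.42·0.09393) = 0.9613.
So the concentration just after mixing may be at most 4.2/0.9613 = 4.369 mg/L.
Mass balance: 4.369·24.92 = 0.924·Cₑ + 24·1.9.
Cₑ = (108.9 − 45.6) / 0.924 = 68.5 mg/L.
Required removal = 1 − 68.5/456 = 84.98 %.

85.0 %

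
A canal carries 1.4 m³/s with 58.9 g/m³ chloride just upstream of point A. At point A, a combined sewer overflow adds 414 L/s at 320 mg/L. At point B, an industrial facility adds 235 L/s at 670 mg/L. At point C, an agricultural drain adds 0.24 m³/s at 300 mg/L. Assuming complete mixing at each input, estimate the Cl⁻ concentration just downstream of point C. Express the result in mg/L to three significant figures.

414 L/s = 0.414 m³/s.
After input A: C = (1.4·58.9 + 0.414·320) / 1.814 = 118.5 mg/L.
235 L/s = 0.235 m³/s.
After input B: C = (1.814·118.5 + 0.235·670) / 2.049 = 181.7 mg/L.
After input C: C = (2.049·181.7 + 0.24·300) / 2.289 = 194.1 mg/L.

194 mg/L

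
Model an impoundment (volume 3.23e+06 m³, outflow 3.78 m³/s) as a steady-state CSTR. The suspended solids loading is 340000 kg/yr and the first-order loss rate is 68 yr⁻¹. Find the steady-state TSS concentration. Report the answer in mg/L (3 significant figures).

Outflow Q = 3.78 m³/s × 3.156e+07 s/yr = 1.193e+08 m³/yr.
Steady-state CSTR mass balance: W = Q·C + k·V·C, so C = W/(Q + kV).
Q + kV = 1.193e+08 + 68·3.23e+06 = 3.389e+08 m³/yr.
C = 340000/3.389e+08 = 0.001003 kg/m³ = 1.003 mg/L.

1.00 mg/L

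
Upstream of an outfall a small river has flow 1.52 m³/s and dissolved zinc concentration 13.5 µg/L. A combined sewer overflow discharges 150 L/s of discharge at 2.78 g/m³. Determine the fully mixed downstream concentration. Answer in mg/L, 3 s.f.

0.262 mg/L

150 L/s = 0.15 m³/s.
13.5 µg/L = 0.0135 mg/L.
Flow-weighted mixing gives C = (0.15·2.78 + 1.52·0.0135) / (0.15 + 1.52) = 0.4375/1.67 = 0.262 mg/L.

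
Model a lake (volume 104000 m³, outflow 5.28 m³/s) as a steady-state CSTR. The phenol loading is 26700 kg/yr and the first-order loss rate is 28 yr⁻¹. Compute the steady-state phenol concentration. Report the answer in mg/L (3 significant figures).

0.157 mg/L

Outflow Q = 5.28 m³/s × 3.156e+07 s/yr = 1.666e+08 m³/yr.
Steady-state CSTR mass balance: W = Q·C + k·V·C, so C = W/(Q + kV).
Q + kV = 1.666e+08 + 28·104000 = 1.695e+08 m³/yr.
C = 26700/1.695e+08 = 0.0001575 kg/m³ = 0.1575 mg/L.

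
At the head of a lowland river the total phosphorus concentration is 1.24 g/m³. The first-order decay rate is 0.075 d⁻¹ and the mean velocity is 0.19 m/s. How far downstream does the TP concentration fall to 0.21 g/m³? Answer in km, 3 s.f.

From C = C₀·e^(−kt), t = ln(C₀/C)/k = ln(1.24/0.21)/0.075 = 1.776/0.075 = 23.68 d.
Distance = v·t = 0.19 m/s × 2.046e+06 s = 3.887e+05 m = 388.7 km.

389 km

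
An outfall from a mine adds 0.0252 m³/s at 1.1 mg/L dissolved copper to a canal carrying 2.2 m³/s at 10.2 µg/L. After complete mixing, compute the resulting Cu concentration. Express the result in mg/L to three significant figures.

10.2 µg/L = 0.0102 mg/L.
Flow-weighted mixing gives C = (0.0252·1.1 + 2.2·0.0102) / (0.0252 + 2.2) = 0.05016/2.225 = 0.02254 mg/L.

0.0225 mg/L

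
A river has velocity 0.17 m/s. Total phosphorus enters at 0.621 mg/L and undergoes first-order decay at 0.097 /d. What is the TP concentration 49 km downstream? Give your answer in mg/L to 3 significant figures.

Travel time t = 49 km / 0.17 m/s = 4.9e+04/0.17 = 2.882e+05 s = 3.336 d.
First-order decay: C = 0.621·exp(−0.097·3.336) = 0.621·0.7235 = 0.4493 mg/L.

0.449 mg/L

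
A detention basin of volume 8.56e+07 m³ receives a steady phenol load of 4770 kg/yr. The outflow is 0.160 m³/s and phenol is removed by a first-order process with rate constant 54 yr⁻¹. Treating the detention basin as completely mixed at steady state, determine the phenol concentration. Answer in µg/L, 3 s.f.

Outflow Q = 0.160 m³/s × 3.156e+07 s/yr = 5.049e+06 m³/yr.
Steady-state CSTR mass balance: W = Q·C + k·V·C, so C = W/(Q + kV).
Q + kV = 5.049e+06 + 54·8.56e+07 = 4.627e+09 m³/yr.
C = 4770/4.627e+09 = 1.031e-06 kg/m³ = 0.001031 mg/L = 1.031 µg/L.

1.03 µg/L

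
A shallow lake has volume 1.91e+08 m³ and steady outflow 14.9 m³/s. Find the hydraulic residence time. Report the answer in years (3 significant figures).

0.406 yr

Q = 14.9 m³/s × 3.156e+07 s/yr = 4.702e+08 m³/yr.
Hydraulic residence time τ = V/Q = 1.91e+08/4.702e+08 = 0.4062 yr.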